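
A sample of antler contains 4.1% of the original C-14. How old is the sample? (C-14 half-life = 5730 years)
Age = t½ × log₂(1/ratio) = 26410 years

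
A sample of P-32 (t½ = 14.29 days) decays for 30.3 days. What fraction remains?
N/N₀ = (1/2)^(t/t½) = 0.23 = 23%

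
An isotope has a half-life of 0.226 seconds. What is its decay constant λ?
λ = ln(2)/t½ = 3.067 second⁻¹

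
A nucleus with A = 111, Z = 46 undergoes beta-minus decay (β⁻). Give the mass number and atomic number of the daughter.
Daughter: A = 111, Z = 47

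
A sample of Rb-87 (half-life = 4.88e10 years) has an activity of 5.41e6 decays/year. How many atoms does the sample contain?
N = A/λ = 3.809e17 atoms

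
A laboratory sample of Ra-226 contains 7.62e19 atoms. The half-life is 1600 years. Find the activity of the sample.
A = λN = 3.301e16 decays/year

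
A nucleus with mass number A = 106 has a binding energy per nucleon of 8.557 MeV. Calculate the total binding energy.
B.E. = 8.557 × 106 = 907 MeV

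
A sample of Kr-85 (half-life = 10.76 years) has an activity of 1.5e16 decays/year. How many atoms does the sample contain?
N = A/λ = 2.329e17 atoms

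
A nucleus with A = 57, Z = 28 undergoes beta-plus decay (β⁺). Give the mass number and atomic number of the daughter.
Daughter: A = 57, Z = 27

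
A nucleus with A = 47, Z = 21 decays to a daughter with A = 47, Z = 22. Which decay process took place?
ΔA = 0, ΔZ = +1 ⇒ beta-minus decay (β⁻)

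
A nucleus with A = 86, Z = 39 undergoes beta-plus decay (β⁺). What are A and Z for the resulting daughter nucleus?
Daughter: A = 86, Z = 38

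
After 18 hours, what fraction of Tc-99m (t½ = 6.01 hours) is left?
N/N₀ = (1/2)^(t/t½) = 0.1254 = 12.5%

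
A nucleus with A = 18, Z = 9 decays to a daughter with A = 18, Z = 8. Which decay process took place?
ΔA = 0, ΔZ = -1 ⇒ beta-plus decay (β⁺) or electron capture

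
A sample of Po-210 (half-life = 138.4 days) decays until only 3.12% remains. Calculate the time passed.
t = t½ × log₂(N₀/N) = 692.3 days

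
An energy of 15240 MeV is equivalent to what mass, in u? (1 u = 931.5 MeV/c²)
m = E/c² = 16.36 u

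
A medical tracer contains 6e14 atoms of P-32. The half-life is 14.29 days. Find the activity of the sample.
A = λN = 2.91e13 decays/day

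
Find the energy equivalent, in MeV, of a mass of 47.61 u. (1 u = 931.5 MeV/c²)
E = mc² = 44350 MeV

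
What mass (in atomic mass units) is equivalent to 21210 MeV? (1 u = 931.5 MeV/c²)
m = E/c² = 22.77 u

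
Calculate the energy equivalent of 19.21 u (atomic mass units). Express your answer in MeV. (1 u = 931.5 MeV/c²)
E = mc² = 17890 MeV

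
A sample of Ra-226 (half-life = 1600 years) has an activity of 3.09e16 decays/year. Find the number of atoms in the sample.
N = A/λ = 7.133e19 atoms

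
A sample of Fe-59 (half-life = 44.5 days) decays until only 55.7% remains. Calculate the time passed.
t = t½ × log₂(N₀/N) = 37.57 days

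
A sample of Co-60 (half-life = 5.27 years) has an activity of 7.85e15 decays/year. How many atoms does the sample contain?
N = A/λ = 5.968e16 atoms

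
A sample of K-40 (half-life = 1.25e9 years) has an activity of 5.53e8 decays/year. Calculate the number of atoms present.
N = A/λ = 9.973e17 atoms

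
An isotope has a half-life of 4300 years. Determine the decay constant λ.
λ = ln(2)/t½ = 1.612e-4 year⁻¹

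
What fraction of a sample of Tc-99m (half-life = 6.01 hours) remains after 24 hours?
N/N₀ = (1/2)^(t/t½) = 0.06279 = 6.28%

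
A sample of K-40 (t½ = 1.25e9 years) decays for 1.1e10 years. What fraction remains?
N/N₀ = (1/2)^(t/t½) = 0.002244 = 0.224%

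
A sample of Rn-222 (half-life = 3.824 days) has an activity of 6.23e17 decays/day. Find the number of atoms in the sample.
N = A/λ = 3.437e18 atoms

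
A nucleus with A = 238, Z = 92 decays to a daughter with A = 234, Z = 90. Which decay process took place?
ΔA = -4, ΔZ = -2 ⇒ alpha decay (α)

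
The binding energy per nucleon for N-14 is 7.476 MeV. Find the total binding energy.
B.E. = 7.476 × 14 = 104.7 MeV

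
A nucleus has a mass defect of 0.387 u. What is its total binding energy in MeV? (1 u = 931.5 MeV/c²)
B.E. = Δm × 931.5 = 360.5 MeV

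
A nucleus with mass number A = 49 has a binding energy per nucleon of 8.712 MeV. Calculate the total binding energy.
B.E. = 8.712 × 49 = 426.9 MeV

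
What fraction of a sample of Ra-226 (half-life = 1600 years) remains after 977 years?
N/N₀ = (1/2)^(t/t½) = 0.6549 = 65.5%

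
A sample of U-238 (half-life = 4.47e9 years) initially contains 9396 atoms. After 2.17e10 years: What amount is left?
N = N₀(1/2)^(t/t½) = 324.8 atoms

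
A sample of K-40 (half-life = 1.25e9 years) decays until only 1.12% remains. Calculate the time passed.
t = t½ × log₂(N₀/N) = 8.1e9 years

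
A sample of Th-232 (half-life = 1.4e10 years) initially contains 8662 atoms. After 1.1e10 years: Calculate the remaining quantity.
N = N₀(1/2)^(t/t½) = 5025 atoms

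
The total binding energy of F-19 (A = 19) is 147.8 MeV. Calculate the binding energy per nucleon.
B.E./A = 147.8/19 = 7.779 MeV/nucleon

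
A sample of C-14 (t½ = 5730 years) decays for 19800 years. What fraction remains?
N/N₀ = (1/2)^(t/t½) = 0.09116 = 9.12%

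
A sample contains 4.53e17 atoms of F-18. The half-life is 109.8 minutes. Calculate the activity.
A = λN = 2.86e15 decays/minute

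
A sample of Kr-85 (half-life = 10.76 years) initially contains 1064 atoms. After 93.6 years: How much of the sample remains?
N = N₀(1/2)^(t/t½) = 2.56 atoms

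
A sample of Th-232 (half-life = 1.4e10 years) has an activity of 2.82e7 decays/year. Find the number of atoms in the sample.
N = A/λ = 5.696e17 atoms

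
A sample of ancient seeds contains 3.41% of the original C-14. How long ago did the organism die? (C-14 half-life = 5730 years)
Age = t½ × log₂(1/ratio) = 27930 years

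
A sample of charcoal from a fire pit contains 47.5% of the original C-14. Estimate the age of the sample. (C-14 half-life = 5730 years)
Age = t½ × log₂(1/ratio) = 6154 years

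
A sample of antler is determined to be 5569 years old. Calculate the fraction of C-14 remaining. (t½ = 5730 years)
N/N₀ = (1/2)^(t/t½) = 0.5098 = 51%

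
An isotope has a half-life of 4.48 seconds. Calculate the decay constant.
λ = ln(2)/t½ = 0.1547 second⁻¹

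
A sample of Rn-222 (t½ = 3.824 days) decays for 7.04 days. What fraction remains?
N/N₀ = (1/2)^(t/t½) = 0.2791 = 27.9%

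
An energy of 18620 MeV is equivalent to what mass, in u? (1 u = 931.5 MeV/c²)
m = E/c² = 19.99 u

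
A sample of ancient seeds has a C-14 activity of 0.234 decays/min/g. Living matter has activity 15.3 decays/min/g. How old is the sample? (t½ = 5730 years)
Age = t½ × log₂(A₀/A) = 34560 years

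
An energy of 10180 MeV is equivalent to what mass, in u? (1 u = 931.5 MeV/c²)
m = E/c² = 10.93 u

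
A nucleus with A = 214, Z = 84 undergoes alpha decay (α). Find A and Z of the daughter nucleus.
Daughter: A = 210, Z = 82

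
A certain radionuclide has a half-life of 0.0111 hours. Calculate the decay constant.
λ = ln(2)/t½ = 62.45 hour⁻¹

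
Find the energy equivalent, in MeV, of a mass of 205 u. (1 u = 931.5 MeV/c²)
E = mc² = 1.91e5 MeV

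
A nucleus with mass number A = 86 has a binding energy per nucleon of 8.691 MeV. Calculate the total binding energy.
B.E. = 8.691 × 86 = 747.4 MeV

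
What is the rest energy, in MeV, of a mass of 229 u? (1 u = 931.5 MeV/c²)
E = mc² = 2.133e5 MeV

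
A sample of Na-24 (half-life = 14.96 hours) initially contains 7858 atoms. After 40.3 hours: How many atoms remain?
N = N₀(1/2)^(t/t½) = 1214 atoms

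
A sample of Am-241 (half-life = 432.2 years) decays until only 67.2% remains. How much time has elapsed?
t = t½ × log₂(N₀/N) = 247.9 years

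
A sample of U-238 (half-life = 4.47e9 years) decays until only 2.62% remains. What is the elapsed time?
t = t½ × log₂(N₀/N) = 2.349e10 years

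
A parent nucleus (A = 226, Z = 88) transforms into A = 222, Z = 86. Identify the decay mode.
ΔA = -4, ΔZ = -2 ⇒ alpha decay (α)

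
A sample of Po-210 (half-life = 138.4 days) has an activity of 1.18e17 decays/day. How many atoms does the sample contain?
N = A/λ = 2.356e19 atoms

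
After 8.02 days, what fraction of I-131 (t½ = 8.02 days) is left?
N/N₀ = (1/2)^(t/t½) = 0.5 = 50%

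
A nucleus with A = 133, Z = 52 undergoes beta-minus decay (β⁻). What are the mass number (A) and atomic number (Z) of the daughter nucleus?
Daughter: A = 133, Z = 53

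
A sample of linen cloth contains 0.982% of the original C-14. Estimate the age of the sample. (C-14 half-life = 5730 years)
Age = t½ × log₂(1/ratio) = 38220 years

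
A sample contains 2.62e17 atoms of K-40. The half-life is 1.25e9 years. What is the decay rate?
A = λN = 1.453e8 decays/year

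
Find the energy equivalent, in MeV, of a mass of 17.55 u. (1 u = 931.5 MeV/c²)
E = mc² = 16350 MeV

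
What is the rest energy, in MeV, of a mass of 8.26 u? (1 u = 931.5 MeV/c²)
E = mc² = 7694 MeV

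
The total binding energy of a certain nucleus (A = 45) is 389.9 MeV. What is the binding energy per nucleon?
B.E./A = 389.9/45 = 8.664 MeV/nucleon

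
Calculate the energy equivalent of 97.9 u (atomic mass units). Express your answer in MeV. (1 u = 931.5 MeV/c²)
E = mc² = 91190 MeV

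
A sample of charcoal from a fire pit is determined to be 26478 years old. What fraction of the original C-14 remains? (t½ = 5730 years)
N/N₀ = (1/2)^(t/t½) = 0.04064 = 4.06%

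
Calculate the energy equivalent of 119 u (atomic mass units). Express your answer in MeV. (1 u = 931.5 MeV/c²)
E = mc² = 1.108e5 MeV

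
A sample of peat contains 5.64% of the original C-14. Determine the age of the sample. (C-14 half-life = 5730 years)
Age = t½ × log₂(1/ratio) = 23770 years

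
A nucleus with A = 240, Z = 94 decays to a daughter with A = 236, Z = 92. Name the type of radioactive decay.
ΔA = -4, ΔZ = -2 ⇒ alpha decay (α)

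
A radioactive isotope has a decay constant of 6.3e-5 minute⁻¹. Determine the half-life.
t½ = ln(2)/λ = 11000 minutes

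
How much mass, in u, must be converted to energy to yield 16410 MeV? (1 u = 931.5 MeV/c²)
m = E/c² = 17.62 u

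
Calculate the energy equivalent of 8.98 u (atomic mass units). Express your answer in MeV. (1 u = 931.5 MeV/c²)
E = mc² = 8365 MeV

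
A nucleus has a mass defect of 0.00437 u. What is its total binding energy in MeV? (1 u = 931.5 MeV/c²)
B.E. = Δm × 931.5 = 4.071 MeV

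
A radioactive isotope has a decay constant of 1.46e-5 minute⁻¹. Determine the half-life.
t½ = ln(2)/λ = 47480 minutes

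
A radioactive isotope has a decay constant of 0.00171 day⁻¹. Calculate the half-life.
t½ = ln(2)/λ = 405.3 days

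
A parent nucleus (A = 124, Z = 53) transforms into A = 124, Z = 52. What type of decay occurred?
ΔA = 0, ΔZ = -1 ⇒ beta-plus decay (β⁺) or electron capture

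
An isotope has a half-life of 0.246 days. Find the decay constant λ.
λ = ln(2)/t½ = 2.818 day⁻¹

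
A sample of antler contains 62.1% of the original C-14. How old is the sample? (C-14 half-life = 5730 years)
Age = t½ × log₂(1/ratio) = 3938 years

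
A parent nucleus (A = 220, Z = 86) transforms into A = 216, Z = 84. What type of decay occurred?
ΔA = -4, ΔZ = -2 ⇒ alpha decay (α)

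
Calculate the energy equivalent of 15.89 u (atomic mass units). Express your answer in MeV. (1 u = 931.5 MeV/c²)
E = mc² = 14800 MeV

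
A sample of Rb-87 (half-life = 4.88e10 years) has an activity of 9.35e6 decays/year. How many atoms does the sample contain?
N = A/λ = 6.583e17 atoms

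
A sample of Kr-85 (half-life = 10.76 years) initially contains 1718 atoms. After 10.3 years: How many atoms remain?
N = N₀(1/2)^(t/t½) = 884.8 atoms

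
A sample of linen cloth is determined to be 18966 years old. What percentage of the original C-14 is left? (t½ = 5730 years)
N/N₀ = (1/2)^(t/t½) = 0.1008 = 10.1%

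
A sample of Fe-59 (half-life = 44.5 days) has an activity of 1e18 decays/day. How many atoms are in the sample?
N = A/λ = 6.42e19 atoms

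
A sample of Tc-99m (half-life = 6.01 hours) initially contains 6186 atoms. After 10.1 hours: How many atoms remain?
N = N₀(1/2)^(t/t½) = 1930 atoms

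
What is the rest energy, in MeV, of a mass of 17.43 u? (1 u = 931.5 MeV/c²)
E = mc² = 16240 MeV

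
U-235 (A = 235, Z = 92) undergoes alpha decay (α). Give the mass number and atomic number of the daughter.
Daughter: A = 231, Z = 90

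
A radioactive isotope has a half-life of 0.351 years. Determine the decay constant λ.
λ = ln(2)/t½ = 1.975 year⁻¹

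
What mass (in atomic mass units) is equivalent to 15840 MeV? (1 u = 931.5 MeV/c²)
m = E/c² = 17 u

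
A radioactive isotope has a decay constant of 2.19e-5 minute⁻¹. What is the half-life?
t½ = ln(2)/λ = 31650 minutes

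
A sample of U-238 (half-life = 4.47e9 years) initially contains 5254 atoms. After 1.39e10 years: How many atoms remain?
N = N₀(1/2)^(t/t½) = 608.7 atoms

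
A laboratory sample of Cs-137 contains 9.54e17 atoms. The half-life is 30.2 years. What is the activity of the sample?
A = λN = 2.19e16 decays/year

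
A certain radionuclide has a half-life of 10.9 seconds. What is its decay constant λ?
λ = ln(2)/t½ = 0.06359 second⁻¹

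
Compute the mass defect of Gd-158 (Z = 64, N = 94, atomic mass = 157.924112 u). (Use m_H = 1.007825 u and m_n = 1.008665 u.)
Δm = Z·m_H + N·m_n − M = 1.391 u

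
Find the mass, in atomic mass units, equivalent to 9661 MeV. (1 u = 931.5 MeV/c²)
m = E/c² = 10.37 u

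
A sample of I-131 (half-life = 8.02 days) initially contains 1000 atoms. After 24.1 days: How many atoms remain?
N = N₀(1/2)^(t/t½) = 124.6 atoms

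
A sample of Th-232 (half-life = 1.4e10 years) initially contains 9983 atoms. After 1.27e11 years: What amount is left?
N = N₀(1/2)^(t/t½) = 18.56 atoms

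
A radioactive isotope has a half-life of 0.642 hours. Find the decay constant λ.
λ = ln(2)/t½ = 1.08 hour⁻¹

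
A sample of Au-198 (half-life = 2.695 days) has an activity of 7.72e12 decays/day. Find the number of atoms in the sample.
N = A/λ = 3.002e13 atoms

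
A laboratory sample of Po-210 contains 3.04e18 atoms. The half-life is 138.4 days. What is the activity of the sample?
A = λN = 1.523e16 decays/day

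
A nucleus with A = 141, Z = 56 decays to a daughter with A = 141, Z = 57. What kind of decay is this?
ΔA = 0, ΔZ = +1 ⇒ beta-minus decay (β⁻)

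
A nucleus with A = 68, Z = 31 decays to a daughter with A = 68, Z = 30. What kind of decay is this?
ΔA = 0, ΔZ = -1 ⇒ beta-plus decay (β⁺) or electron capture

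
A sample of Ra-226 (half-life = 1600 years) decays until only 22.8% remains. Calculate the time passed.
t = t½ × log₂(N₀/N) = 3413 years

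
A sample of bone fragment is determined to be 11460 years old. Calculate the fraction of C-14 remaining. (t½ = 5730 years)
N/N₀ = (1/2)^(t/t½) = 0.25 = 25%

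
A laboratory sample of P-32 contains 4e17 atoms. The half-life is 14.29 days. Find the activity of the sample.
A = λN = 1.94e16 decays/day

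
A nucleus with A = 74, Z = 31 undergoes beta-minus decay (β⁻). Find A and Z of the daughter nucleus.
Daughter: A = 74, Z = 32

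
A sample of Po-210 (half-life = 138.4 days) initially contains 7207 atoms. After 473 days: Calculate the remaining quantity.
N = N₀(1/2)^(t/t½) = 674.4 atoms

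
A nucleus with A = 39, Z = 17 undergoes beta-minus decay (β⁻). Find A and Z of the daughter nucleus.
Daughter: A = 39, Z = 18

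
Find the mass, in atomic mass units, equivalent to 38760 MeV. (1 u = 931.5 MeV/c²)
m = E/c² = 41.61 u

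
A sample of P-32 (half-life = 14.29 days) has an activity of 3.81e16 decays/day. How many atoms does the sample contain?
N = A/λ = 7.855e17 atoms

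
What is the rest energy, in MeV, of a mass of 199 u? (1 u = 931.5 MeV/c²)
E = mc² = 1.854e5 MeV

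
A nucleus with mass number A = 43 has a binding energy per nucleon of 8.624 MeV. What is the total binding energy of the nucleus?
B.E. = 8.624 × 43 = 370.8 MeV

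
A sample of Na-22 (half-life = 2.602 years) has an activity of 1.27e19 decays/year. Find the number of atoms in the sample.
N = A/λ = 4.767e19 atoms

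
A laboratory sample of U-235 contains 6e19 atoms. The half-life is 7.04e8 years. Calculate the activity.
A = λN = 5.908e10 decays/year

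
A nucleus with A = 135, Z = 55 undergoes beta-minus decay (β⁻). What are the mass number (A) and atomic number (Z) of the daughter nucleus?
Daughter: A = 135, Z = 56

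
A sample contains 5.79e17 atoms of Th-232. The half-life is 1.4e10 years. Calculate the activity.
A = λN = 2.867e7 decays/year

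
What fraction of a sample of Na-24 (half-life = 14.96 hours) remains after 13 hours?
N/N₀ = (1/2)^(t/t½) = 0.5475 = 54.8%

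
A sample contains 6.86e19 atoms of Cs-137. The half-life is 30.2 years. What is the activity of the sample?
A = λN = 1.574e18 decays/year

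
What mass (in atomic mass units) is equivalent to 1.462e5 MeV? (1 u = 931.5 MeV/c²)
m = E/c² = 157 u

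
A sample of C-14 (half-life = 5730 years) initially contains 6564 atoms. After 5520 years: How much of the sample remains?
N = N₀(1/2)^(t/t½) = 3366 atoms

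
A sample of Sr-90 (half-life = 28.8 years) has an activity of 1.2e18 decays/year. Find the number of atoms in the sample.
N = A/λ = 4.986e19 atoms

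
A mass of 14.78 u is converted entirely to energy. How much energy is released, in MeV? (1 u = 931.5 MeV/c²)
E = mc² = 13770 MeV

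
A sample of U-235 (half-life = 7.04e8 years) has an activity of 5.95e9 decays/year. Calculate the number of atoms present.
N = A/λ = 6.043e18 atoms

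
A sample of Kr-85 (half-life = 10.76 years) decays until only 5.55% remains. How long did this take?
t = t½ × log₂(N₀/N) = 44.88 years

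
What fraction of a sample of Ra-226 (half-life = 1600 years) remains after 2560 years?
N/N₀ = (1/2)^(t/t½) = 0.3299 = 33%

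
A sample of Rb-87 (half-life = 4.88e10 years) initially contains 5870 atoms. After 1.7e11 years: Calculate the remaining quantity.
N = N₀(1/2)^(t/t½) = 524.8 atoms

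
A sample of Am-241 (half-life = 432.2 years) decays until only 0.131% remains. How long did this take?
t = t½ × log₂(N₀/N) = 4139 years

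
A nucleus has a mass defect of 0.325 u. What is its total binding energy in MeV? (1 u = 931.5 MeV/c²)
B.E. = Δm × 931.5 = 302.7 MeV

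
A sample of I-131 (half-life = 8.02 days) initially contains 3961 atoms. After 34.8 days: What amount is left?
N = N₀(1/2)^(t/t½) = 195.7 atoms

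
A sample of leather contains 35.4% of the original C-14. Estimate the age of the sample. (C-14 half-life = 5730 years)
Age = t½ × log₂(1/ratio) = 8585 years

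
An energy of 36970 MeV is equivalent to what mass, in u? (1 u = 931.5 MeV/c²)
m = E/c² = 39.69 u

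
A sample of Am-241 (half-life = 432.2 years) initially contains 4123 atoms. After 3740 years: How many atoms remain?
N = N₀(1/2)^(t/t½) = 10.24 atoms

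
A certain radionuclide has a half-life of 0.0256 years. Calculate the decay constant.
λ = ln(2)/t½ = 27.08 year⁻¹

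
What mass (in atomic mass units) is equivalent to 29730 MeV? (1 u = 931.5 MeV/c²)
m = E/c² = 31.92 u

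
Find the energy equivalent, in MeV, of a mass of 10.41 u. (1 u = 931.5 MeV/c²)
E = mc² = 9697 MeV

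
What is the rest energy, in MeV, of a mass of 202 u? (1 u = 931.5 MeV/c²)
E = mc² = 1.882e5 MeV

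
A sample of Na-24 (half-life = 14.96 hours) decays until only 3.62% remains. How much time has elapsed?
t = t½ × log₂(N₀/N) = 71.63 hours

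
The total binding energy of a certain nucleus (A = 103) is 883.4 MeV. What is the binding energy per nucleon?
B.E./A = 883.4/103 = 8.577 MeV/nucleon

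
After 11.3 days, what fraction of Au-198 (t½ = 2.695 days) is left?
N/N₀ = (1/2)^(t/t½) = 0.05468 = 5.47%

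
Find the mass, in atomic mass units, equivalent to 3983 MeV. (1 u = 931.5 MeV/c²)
m = E/c² = 4.276 u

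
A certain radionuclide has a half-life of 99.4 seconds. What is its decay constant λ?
λ = ln(2)/t½ = 0.006973 second⁻¹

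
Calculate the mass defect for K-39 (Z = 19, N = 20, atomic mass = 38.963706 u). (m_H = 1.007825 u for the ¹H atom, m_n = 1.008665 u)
Δm = Z·m_H + N·m_n − M = 0.3583 u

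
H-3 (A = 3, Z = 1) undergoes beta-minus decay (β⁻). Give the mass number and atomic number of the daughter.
Daughter: A = 3, Z = 2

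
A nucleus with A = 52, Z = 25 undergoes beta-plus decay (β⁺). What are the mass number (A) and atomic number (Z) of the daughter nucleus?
Daughter: A = 52, Z = 24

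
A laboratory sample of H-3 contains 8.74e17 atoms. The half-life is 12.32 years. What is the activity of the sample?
A = λN = 4.917e16 decays/year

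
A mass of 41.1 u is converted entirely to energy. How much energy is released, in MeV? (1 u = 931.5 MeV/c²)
E = mc² = 38280 MeV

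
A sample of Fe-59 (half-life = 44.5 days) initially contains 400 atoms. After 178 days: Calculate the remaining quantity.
N = N₀(1/2)^(t/t½) = 25 atoms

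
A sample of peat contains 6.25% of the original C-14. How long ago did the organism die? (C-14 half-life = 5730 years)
Age = t½ × log₂(1/ratio) = 22920 years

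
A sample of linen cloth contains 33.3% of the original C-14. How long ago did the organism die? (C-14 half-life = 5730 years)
Age = t½ × log₂(1/ratio) = 9090 years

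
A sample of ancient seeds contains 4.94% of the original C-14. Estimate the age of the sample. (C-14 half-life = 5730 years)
Age = t½ × log₂(1/ratio) = 24860 years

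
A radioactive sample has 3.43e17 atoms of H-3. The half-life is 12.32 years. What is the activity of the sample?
A = λN = 1.93e16 decays/year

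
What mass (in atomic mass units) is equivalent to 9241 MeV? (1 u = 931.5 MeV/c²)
m = E/c² = 9.921 u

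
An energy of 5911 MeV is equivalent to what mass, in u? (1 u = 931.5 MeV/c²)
m = E/c² = 6.346 u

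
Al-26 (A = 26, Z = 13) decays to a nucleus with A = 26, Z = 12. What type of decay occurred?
ΔA = 0, ΔZ = -1 ⇒ beta-plus decay (β⁺) or electron capture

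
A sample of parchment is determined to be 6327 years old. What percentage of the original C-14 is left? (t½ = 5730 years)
N/N₀ = (1/2)^(t/t½) = 0.4652 = 46.5%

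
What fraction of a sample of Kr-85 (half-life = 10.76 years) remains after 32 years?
N/N₀ = (1/2)^(t/t½) = 0.1273 = 12.7%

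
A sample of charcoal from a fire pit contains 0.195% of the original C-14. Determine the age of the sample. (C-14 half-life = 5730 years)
Age = t½ × log₂(1/ratio) = 51580 years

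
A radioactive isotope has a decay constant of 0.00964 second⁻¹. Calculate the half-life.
t½ = ln(2)/λ = 71.9 seconds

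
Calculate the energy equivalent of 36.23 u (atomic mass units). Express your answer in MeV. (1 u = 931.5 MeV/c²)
E = mc² = 33750 MeV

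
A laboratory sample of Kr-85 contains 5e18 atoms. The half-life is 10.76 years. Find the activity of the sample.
A = λN = 3.221e17 decays/year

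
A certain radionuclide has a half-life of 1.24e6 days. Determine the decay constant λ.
λ = ln(2)/t½ = 5.59e-7 day⁻¹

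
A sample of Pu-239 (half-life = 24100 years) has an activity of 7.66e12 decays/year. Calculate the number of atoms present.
N = A/λ = 2.663e17 atoms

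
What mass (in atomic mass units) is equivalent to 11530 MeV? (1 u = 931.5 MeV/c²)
m = E/c² = 12.38 u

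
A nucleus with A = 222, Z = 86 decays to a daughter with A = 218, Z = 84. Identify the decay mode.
ΔA = -4, ΔZ = -2 ⇒ alpha decay (α)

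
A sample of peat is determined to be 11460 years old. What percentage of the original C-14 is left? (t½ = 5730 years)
N/N₀ = (1/2)^(t/t½) = 0.25 = 25%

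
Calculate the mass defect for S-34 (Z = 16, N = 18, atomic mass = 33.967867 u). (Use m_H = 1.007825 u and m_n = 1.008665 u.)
Δm = Z·m_H + N·m_n − M = 0.3133 u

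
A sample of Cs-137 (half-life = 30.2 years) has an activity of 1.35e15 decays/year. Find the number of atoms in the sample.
N = A/λ = 5.882e16 atoms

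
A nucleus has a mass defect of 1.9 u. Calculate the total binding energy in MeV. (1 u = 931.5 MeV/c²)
B.E. = Δm × 931.5 = 1770 MeV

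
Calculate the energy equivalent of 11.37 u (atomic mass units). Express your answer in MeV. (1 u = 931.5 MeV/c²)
E = mc² = 10590 MeV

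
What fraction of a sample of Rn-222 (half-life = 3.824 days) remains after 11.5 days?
N/N₀ = (1/2)^(t/t½) = 0.1244 = 12.4%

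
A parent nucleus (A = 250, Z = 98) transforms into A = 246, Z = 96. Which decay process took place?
ΔA = -4, ΔZ = -2 ⇒ alpha decay (α)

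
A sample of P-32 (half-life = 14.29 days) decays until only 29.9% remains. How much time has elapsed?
t = t½ × log₂(N₀/N) = 24.89 days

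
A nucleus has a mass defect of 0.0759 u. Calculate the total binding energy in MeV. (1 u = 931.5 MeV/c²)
B.E. = Δm × 931.5 = 70.7 MeV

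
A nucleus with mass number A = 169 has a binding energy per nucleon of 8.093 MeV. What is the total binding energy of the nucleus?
B.E. = 8.093 × 169 = 1368 MeV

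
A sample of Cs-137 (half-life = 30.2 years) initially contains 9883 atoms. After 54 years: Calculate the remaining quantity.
N = N₀(1/2)^(t/t½) = 2862 atoms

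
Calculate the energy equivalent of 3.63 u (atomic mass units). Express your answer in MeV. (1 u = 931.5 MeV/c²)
E = mc² = 3381 MeV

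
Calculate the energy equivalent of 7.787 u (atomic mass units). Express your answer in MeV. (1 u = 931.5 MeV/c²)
E = mc² = 7254 MeV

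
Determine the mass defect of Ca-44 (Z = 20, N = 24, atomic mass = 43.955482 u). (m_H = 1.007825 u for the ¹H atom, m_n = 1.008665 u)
Δm = Z·m_H + N·m_n − M = 0.409 u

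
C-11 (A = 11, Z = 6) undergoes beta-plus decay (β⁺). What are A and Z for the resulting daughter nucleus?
Daughter: A = 11, Z = 5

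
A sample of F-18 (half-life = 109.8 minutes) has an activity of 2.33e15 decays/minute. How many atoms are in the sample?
N = A/λ = 3.691e17 atoms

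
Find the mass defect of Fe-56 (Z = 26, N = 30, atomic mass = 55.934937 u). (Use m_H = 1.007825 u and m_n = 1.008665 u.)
Δm = Z·m_H + N·m_n − M = 0.5285 u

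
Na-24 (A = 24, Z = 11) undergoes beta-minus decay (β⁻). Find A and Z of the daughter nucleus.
Daughter: A = 24, Z = 12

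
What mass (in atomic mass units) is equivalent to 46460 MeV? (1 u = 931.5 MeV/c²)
m = E/c² = 49.88 u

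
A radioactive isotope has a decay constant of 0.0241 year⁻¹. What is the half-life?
t½ = ln(2)/λ = 28.76 years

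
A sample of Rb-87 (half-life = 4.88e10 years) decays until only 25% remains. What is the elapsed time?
t = t½ × log₂(N₀/N) = 9.76e10 years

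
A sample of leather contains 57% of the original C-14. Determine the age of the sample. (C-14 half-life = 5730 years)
Age = t½ × log₂(1/ratio) = 4647 years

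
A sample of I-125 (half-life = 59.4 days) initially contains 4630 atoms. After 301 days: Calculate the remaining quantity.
N = N₀(1/2)^(t/t½) = 138.1 atoms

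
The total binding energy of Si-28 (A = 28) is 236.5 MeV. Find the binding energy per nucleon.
B.E./A = 236.5/28 = 8.446 MeV/nucleon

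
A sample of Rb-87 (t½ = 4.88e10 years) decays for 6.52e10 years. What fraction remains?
N/N₀ = (1/2)^(t/t½) = 0.3961 = 39.6%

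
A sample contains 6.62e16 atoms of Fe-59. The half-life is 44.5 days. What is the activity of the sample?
A = λN = 1.031e15 decays/day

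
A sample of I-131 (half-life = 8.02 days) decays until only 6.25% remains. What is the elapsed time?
t = t½ × log₂(N₀/N) = 32.08 days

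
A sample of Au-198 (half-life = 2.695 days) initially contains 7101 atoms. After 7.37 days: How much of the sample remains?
N = N₀(1/2)^(t/t½) = 1067 atoms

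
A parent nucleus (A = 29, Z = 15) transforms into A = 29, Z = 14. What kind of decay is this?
ΔA = 0, ΔZ = -1 ⇒ beta-plus decay (β⁺) or electron capture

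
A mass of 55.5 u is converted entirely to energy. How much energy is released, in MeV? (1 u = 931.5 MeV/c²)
E = mc² = 51700 MeV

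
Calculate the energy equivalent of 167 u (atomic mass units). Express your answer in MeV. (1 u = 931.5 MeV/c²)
E = mc² = 1.556e5 MeV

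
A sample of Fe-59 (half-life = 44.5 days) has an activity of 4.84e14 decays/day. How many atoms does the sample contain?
N = A/λ = 3.107e16 atoms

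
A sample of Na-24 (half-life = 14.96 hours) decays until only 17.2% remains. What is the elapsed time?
t = t½ × log₂(N₀/N) = 37.99 hours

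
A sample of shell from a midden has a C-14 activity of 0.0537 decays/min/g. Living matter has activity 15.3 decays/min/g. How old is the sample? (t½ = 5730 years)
Age = t½ × log₂(A₀/A) = 46720 years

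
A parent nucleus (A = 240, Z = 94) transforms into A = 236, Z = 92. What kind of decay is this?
ΔA = -4, ΔZ = -2 ⇒ alpha decay (α)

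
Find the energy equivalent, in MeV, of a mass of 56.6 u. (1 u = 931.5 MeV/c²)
E = mc² = 52720 MeV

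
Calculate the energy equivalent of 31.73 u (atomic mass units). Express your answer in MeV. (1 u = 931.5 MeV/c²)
E = mc² = 29560 MeV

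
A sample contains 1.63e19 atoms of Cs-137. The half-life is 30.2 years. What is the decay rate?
A = λN = 3.741e17 decays/year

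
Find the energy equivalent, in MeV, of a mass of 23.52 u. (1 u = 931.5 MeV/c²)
E = mc² = 21910 MeV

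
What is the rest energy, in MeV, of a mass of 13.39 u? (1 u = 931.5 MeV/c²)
E = mc² = 12470 MeV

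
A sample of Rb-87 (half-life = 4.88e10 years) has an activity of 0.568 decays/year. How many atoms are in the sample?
N = A/λ = 3.999e10 atoms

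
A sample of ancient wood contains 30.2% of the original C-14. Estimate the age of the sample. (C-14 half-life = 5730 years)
Age = t½ × log₂(1/ratio) = 9898 years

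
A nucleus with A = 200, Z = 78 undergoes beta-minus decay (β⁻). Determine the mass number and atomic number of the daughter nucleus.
Daughter: A = 200, Z = 79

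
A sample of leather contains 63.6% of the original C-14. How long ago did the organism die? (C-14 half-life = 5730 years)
Age = t½ × log₂(1/ratio) = 3741 years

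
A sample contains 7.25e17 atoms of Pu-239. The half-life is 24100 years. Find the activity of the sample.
A = λN = 2.085e13 decays/year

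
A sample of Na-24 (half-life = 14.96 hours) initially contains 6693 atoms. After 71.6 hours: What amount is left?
N = N₀(1/2)^(t/t½) = 242.6 atoms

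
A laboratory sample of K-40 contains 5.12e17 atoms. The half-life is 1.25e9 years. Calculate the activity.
A = λN = 2.839e8 decays/year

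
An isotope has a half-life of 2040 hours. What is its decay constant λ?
λ = ln(2)/t½ = 3.398e-4 hour⁻¹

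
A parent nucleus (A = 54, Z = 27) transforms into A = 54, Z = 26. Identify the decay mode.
ΔA = 0, ΔZ = -1 ⇒ beta-plus decay (β⁺) or electron capture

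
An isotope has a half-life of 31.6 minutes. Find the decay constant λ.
λ = ln(2)/t½ = 0.02194 minute⁻¹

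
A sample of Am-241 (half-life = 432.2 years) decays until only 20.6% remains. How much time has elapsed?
t = t½ × log₂(N₀/N) = 985.1 years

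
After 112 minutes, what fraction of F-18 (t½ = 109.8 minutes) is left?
N/N₀ = (1/2)^(t/t½) = 0.4931 = 49.3%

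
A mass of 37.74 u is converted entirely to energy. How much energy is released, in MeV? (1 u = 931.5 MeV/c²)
E = mc² = 35150 MeV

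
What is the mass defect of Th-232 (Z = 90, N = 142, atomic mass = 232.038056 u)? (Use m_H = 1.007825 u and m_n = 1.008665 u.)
Δm = Z·m_H + N·m_n − M = 1.897 u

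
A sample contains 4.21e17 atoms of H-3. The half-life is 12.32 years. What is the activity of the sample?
A = λN = 2.369e16 decays/year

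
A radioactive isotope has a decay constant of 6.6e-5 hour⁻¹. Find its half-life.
t½ = ln(2)/λ = 10500 hours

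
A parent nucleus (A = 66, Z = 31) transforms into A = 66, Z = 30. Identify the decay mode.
ΔA = 0, ΔZ = -1 ⇒ beta-plus decay (β⁺) or electron capture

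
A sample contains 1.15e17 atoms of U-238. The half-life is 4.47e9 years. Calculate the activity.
A = λN = 1.783e7 decays/year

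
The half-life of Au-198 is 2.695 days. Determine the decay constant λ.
λ = ln(2)/t½ = 0.2572 day⁻¹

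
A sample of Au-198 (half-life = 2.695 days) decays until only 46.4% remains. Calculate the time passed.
t = t½ × log₂(N₀/N) = 2.986 days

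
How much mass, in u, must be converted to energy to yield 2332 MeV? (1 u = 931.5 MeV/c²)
m = E/c² = 2.503 u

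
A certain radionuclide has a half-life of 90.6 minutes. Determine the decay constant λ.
λ = ln(2)/t½ = 0.007651 minute⁻¹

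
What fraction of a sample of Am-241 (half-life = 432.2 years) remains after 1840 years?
N/N₀ = (1/2)^(t/t½) = 0.05229 = 5.23%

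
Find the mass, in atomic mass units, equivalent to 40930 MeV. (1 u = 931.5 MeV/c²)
m = E/c² = 43.94 u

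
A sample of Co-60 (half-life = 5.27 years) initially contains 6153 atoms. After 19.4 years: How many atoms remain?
N = N₀(1/2)^(t/t½) = 479.7 atoms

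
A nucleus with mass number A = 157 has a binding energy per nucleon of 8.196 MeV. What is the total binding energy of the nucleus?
B.E. = 8.196 × 157 = 1287 MeV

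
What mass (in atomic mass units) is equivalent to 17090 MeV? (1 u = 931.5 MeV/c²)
m = E/c² = 18.35 u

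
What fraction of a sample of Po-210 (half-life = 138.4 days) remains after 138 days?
N/N₀ = (1/2)^(t/t½) = 0.501 = 50.1%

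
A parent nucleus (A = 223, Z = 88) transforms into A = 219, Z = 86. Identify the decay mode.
ΔA = -4, ΔZ = -2 ⇒ alpha decay (α)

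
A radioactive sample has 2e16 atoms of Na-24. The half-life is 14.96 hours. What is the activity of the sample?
A = λN = 9.267e14 decays/hour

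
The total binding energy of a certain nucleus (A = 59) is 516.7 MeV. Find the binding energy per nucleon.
B.E./A = 516.7/59 = 8.758 MeV/nucleon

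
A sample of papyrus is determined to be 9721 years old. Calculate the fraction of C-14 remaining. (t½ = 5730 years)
N/N₀ = (1/2)^(t/t½) = 0.3085 = 30.9%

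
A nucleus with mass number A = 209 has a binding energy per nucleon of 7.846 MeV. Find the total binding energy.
B.E. = 7.846 × 209 = 1640 MeV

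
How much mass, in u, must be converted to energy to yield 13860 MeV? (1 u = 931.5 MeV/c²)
m = E/c² = 14.88 u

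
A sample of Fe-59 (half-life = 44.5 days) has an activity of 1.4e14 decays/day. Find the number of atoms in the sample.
N = A/λ = 8.988e15 atoms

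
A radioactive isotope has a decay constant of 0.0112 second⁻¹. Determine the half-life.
t½ = ln(2)/λ = 61.89 seconds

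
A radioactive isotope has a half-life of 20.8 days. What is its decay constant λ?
λ = ln(2)/t½ = 0.03332 day⁻¹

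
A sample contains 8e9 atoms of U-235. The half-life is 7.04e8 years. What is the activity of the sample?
A = λN = 7.877 decays/year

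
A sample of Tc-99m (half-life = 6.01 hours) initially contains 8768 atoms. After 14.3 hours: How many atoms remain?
N = N₀(1/2)^(t/t½) = 1685 atoms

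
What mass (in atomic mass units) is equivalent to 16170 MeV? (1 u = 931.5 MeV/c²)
m = E/c² = 17.36 u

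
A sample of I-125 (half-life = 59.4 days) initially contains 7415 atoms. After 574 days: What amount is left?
N = N₀(1/2)^(t/t½) = 9.145 atoms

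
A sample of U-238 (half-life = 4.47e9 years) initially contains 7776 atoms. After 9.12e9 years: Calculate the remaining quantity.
N = N₀(1/2)^(t/t½) = 1890 atoms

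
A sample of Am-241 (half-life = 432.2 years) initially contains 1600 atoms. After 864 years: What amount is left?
N = N₀(1/2)^(t/t½) = 400.3 atoms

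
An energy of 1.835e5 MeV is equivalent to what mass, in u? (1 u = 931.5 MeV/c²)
m = E/c² = 197 u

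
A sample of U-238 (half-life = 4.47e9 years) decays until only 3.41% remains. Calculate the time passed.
t = t½ × log₂(N₀/N) = 2.179e10 years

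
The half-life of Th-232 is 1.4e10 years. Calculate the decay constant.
λ = ln(2)/t½ = 4.951e-11 year⁻¹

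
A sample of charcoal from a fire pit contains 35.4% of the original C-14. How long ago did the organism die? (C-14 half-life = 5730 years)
Age = t½ × log₂(1/ratio) = 8585 years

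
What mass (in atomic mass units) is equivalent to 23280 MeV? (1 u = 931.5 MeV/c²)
m = E/c² = 24.99 u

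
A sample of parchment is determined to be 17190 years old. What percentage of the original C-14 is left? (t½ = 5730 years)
N/N₀ = (1/2)^(t/t½) = 0.125 = 12.5%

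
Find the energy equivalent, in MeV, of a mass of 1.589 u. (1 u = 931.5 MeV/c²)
E = mc² = 1480 MeV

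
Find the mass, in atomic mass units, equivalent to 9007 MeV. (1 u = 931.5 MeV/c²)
m = E/c² = 9.669 u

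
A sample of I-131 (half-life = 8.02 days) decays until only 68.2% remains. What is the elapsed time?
t = t½ × log₂(N₀/N) = 4.428 days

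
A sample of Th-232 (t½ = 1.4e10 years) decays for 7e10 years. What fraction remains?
N/N₀ = (1/2)^(t/t½) = 0.03125 = 3.12%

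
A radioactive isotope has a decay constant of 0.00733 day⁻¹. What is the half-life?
t½ = ln(2)/λ = 94.56 days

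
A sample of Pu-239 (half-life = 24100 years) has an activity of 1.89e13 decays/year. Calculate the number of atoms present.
N = A/λ = 6.571e17 atoms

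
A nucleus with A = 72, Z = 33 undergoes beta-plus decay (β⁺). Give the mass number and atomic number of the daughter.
Daughter: A = 72, Z = 32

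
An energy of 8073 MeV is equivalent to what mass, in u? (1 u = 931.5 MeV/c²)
m = E/c² = 8.667 u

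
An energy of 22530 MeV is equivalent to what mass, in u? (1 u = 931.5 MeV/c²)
m = E/c² = 24.19 u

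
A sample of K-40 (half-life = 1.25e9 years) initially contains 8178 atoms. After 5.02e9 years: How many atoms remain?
N = N₀(1/2)^(t/t½) = 505.5 atoms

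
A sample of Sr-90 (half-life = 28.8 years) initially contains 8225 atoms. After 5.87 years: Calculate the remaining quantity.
N = N₀(1/2)^(t/t½) = 7141 atoms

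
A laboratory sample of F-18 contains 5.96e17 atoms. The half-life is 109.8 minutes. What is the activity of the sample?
A = λN = 3.762e15 decays/minute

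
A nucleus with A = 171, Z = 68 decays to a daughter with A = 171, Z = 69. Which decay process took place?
ΔA = 0, ΔZ = +1 ⇒ beta-minus decay (β⁻)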